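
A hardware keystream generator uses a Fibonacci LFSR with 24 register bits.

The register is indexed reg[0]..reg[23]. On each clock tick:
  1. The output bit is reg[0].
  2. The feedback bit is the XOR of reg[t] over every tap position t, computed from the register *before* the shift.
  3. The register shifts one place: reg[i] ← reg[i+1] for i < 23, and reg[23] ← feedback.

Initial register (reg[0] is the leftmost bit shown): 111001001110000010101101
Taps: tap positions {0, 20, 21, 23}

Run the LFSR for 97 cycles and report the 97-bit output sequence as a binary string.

step | reg (before) | out | fb
   0 | 111001001110000010101101 | 1 | 0
   1 | 110010011100000101011010 | 1 | 0
   2 | 100100111000001010110100 | 1 | 0
   3 | 001001110000010101101000 | 0 | 1
   4 | 010011100000101011010001 | 0 | 1
   5 | 100111000001010110100011 | 1 | 0
   6 | 001110000010101101000110 | 0 | 1
   7 | 011100000101011010001101 | 0 | 1
   8 | 111000001010110100011011 | 1 | 1
   9 | 110000010101101000110111 | 1 | 1
  10 | 100000101011010001101111 | 1 | 0
  11 | 000001010110100011011110 | 0 | 0
  12 | 000010101101000110111100 | 0 | 0
  13 | 000101011010001101111000 | 0 | 1
  14 | 001010110100011011110001 | 0 | 1
  15 | 010101101000110111100011 | 0 | 1
  16 | 101011010001101111000111 | 1 | 1
  17 | 010110100011011110001111 | 0 | 1
  18 | 101101000110111100011111 | 1 | 0
  19 | 011010001101111000111110 | 0 | 0
  20 | 110100011011110001111100 | 1 | 1
  21 | 101000110111100011111001 | 1 | 1
  22 | 010001101111000111110011 | 0 | 1
  23 | 100011011110001111100111 | 1 | 1
  24 | 000110111100011111001111 | 0 | 1
  25 | 001101111000111110011111 | 0 | 1
  26 | 011011110001111100111111 | 0 | 1
  27 | 110111100011111001111111 | 1 | 0
  28 | 101111000111110011111110 | 1 | 1
  29 | 011110001111100111111101 | 0 | 1
  30 | 111100011111001111111011 | 1 | 1
  31 | 111000111110011111110111 | 1 | 1
  32 | 110001111100111111101111 | 1 | 0
  33 | 100011111001111111011110 | 1 | 1
  34 | 000111110011111110111101 | 0 | 1
  35 | 001111100111111101111011 | 0 | 0
  36 | 011111001111111011110110 | 0 | 1
  37 | 111110011111110111101101 | 1 | 0
  38 | 111100111111101111011010 | 1 | 0
  39 | 111001111111011110110100 | 1 | 0
  40 | 110011111110111101101000 | 1 | 0
  41 | 100111111101111011010000 | 1 | 1
  42 | 001111111011110110100001 | 0 | 1
  43 | 011111110111101101000011 | 0 | 1
  44 | 111111101111011010000111 | 1 | 1
  45 | 111111011110110100001111 | 1 | 0
  46 | 111110111101101000011110 | 1 | 1
  47 | 111101111011010000111101 | 1 | 0
  48 | 111011110110100001111010 | 1 | 0
  49 | 110111101101000011110100 | 1 | 0
  50 | 101111011010000111101000 | 1 | 0
  51 | 011110110100001111010000 | 0 | 0
  52 | 111101101000011110100000 | 1 | 1
  53 | 111011010000111101000001 | 1 | 0
  54 | 110110100001111010000010 | 1 | 1
  55 | 101101000011110100000101 | 1 | 1
  56 | 011010000111101000001011 | 0 | 0
  57 | 110100001111010000010110 | 1 | 0
  58 | 101000011110100000101100 | 1 | 1
  59 | 010000111101000001011001 | 0 | 0
  60 | 100001111010000010110010 | 1 | 1
  61 | 000011110100000101100101 | 0 | 0
  62 | 000111101000001011001010 | 0 | 1
  63 | 001111010000010110010101 | 0 | 0
  64 | 011110100000101100101010 | 0 | 1
  65 | 111101000001011001010101 | 1 | 1
  66 | 111010000010110010101011 | 1 | 1
  67 | 110100000101100101010111 | 1 | 1
  68 | 101000001011001010101111 | 1 | 0
  69 | 010000010110010101011110 | 0 | 0
  70 | 100000101100101010111100 | 1 | 1
  71 | 000001011001010101111001 | 0 | 0
  72 | 000010110010101011110010 | 0 | 0
  73 | 000101100101010111100100 | 0 | 1
  74 | 001011001010101111001001 | 0 | 0
  75 | 010110010101011110010010 | 0 | 0
  76 | 101100101010111100100100 | 1 | 0
  77 | 011001010101111001001000 | 0 | 1
  78 | 110010101011110010010001 | 1 | 0
  79 | 100101010111100100100010 | 1 | 1
  80 | 001010101111001001000101 | 0 | 0
  81 | 010101011110010010001010 | 0 | 1
  82 | 101010111100100100010101 | 1 | 1
  83 | 010101111001001000101011 | 0 | 0
  84 | 101011110010010001010110 | 1 | 0
  85 | 010111100100100010101100 | 0 | 0
  86 | 101111001001000101011000 | 1 | 0
  87 | 011110010010001010110000 | 0 | 0
  88 | 111100100100010101100000 | 1 | 1
  89 | 111001001000101011000001 | 1 | 0
  90 | 110010010001010110000010 | 1 | 1
  91 | 100100100010101100000101 | 1 | 1
  92 | 001001000101011000001011 | 0 | 0
  93 | 010010001010110000010110 | 0 | 1
  94 | 100100010101100000101101 | 1 | 0
  95 | 001000101011000001011010 | 0 | 1
  96 | 010001010110000010110101 | 0 | 0

1110010011100000101011010001101111000111110011111110111101101000011110100000101100101010111100100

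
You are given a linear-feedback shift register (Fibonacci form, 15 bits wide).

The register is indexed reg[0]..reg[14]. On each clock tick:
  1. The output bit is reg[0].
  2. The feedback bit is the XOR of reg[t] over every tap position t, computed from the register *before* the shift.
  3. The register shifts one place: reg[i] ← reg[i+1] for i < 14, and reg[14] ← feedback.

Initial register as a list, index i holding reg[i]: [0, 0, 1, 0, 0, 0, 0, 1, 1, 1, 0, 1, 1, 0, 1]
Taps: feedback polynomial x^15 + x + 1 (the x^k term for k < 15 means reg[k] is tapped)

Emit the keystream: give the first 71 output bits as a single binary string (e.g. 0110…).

00100001110110101100010011011110100110101100011101011110100100111100011

tick  register→output (feedback)
  0  001000011101101→0 (0)
  1  010000111011010→0 (1)
  2  100001110110101→1 (1)
  3  000011101101011→0 (0)
  4  000111011010110→0 (0)
  5  001110110101100→0 (0)
  6  011101101011000→0 (1)
  7  111011010110001→1 (0)
  8  110110101100010→1 (0)
  9  101101011000100→1 (1)
 10  011010110001001→0 (1)
 11  110101100010011→1 (0)
 12  101011000100110→1 (1)
 13  010110001001101→0 (1)
 14  101100010011011→1 (1)
 15  011000100110111→0 (1)
 16  110001001101111→1 (0)
 17  100010011011110→1 (1)
 18  000100110111101→0 (0)
 19  001001101111010→0 (0)
 20  010011011110100→0 (1)
 21  100110111101001→1 (1)
 22  001101111010011→0 (0)
 23  011011110100110→0 (1)
 24  110111101001101→1 (0)
 25  101111010011010→1 (1)
 26  011110100110101→0 (1)
 27  111101001101011→1 (0)
 28  111010011010110→1 (0)
 29  110100110101100→1 (0)
 30  101001101011000→1 (1)
 31  010011010110001→0 (1)
 32  100110101100011→1 (1)
 33  001101011000111→0 (0)
 34  011010110001110→0 (1)
 35  110101100011101→1 (0)
 36  101011000111010→1 (1)
 37  010110001110101→0 (1)
 38  101100011101011→1 (1)
 39  011000111010111→0 (1)
 40  110001110101111→1 (0)
 41  100011101011110→1 (1)
 42  000111010111101→0 (0)
 43  001110101111010→0 (0)
 44  011101011110100→0 (1)
 45  111010111101001→1 (0)
 46  110101111010010→1 (0)
 47  101011110100100→1 (1)
 48  010111101001001→0 (1)
 49  101111010010011→1 (1)
 50  011110100100111→0 (1)
 51  111101001001111→1 (0)
 52  111010010011110→1 (0)
 53  110100100111100→1 (0)
 54  101001001111000→1 (1)
 55  010010011110001→0 (1)
 56  100100111100011→1 (1)
 57  001001111000111→0 (0)
 58  010011110001110→0 (1)
 59  100111100011101→1 (1)
 60  001111000111011→0 (0)
 61  011110001110110→0 (1)
 62  111100011101101→1 (0)
 63  111000111011010→1 (0)
 64  110001110110100→1 (0)
 65  100011101101000→1 (1)
 66  000111011010001→0 (0)
 67  001110110100010→0 (0)
 68  011101101000100→0 (1)
 69  111011010001001→1 (0)
 70  110110100010010→1 (0)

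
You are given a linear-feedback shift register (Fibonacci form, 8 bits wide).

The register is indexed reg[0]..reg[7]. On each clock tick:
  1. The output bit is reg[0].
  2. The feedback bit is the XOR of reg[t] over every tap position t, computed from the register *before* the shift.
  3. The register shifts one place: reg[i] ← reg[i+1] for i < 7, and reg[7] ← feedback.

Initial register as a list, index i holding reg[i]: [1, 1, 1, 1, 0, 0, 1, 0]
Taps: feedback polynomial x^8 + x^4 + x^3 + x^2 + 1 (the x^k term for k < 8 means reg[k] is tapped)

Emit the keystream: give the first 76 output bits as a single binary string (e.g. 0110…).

tick  register→output (feedback)
  0  11110010→1 (1)
  1  11100101→1 (0)
  2  11001010→1 (0)
  3  10010100→1 (0)
  4  00101000→0 (0)
  5  01010000→0 (1)
  6  10100001→1 (0)
  7  01000010→0 (0)
  8  10000100→1 (1)
  9  00001001→0 (1)
 10  00010011→0 (1)
 11  00100111→0 (1)
 12  01001111→0 (1)
 13  10011111→1 (1)
 14  00111111→0 (1)
 15  01111111→0 (1)
 16  11111111→1 (0)
 17  11111110→1 (0)
 18  11111100→1 (0)
 19  11111000→1 (0)
 20  11110000→1 (1)
 21  11100001→1 (0)
 22  11000010→1 (1)
 23  10000101→1 (1)
 24  00001011→0 (1)
 25  00010111→0 (1)
 26  00101111→0 (0)
 27  01011110→0 (0)
 28  10111100→1 (0)
 29  01111000→0 (1)
 30  11110001→1 (1)
 31  11100011→1 (0)
 32  11000110→1 (1)
 33  10001101→1 (0)
 34  00011010→0 (0)
 35  00110100→0 (0)
 36  01101000→0 (0)
 37  11010000→1 (0)
 38  10100000→1 (0)
 39  01000000→0 (0)
 40  10000000→1 (1)
 41  00000001→0 (0)
 42  00000010→0 (0)
 43  00000100→0 (0)
 44  00001000→0 (1)
 45  00010001→0 (1)
 46  00100011→0 (1)
 47  01000111→0 (0)
 48  10001110→1 (0)
 49  00011100→0 (0)
 50  00111000→0 (1)
 51  01110001→0 (0)
 52  11100010→1 (0)
 53  11000100→1 (1)
 54  10001001→1 (0)
 55  00010010→0 (1)
 56  00100101→0 (1)
 57  01001011→0 (1)
 58  10010111→1 (0)
 59  00101110→0 (0)
 60  01011100→0 (0)
 61  10111000→1 (0)
 62  01110000→0 (0)
 63  11100000→1 (0)
 64  11000000→1 (1)
 65  10000001→1 (1)
 66  00000011→0 (0)
 67  00000110→0 (0)
 68  00001100→0 (1)
 69  00011001→0 (0)
 70  00110010→0 (0)
 71  01100100→0 (1)
 72  11001001→1 (0)
 73  10010010→1 (0)
 74  00100100→0 (1)
 75  01001001→0 (1)

1111001010000100111111110000101111000110100000001000111000100101110000001100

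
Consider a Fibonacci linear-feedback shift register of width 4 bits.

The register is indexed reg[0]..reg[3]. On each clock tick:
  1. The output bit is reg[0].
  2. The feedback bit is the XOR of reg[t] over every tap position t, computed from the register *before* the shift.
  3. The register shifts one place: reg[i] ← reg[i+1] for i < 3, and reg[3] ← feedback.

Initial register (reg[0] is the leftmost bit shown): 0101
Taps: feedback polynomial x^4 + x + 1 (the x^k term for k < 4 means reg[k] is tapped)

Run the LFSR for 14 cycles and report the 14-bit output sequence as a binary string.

01011110001001

tick  register→output (feedback)
  0  0101→0 (1)
  1  1011→1 (1)
  2  0111→0 (1)
  3  1111→1 (0)
  4  1110→1 (0)
  5  1100→1 (0)
  6  1000→1 (1)
  7  0001→0 (0)
  8  0010→0 (0)
  9  0100→0 (1)
 10  1001→1 (1)
 11  0011→0 (0)
 12  0110→0 (1)
 13  1101→1 (0)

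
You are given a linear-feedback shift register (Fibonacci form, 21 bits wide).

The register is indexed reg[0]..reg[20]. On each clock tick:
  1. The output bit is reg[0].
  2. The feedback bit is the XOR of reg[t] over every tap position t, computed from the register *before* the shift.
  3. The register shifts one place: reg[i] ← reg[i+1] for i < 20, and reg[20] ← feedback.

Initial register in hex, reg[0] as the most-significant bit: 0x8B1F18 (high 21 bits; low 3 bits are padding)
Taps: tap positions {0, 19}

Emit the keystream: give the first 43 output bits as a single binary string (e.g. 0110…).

1000101100011111000110101110000011001010010

tick  register→output (feedback)
  0  100010110001111100011→1 (0)
  1  000101100011111000110→0 (1)
  2  001011000111110001101→0 (0)
  3  010110001111100011010→0 (1)
  4  101100011111000110101→1 (1)
  5  011000111110001101011→0 (1)
  6  110001111100011010111→1 (0)
  7  100011111000110101110→1 (0)
  8  000111110001101011100→0 (0)
  9  001111100011010111000→0 (0)
 10  011111000110101110000→0 (0)
 11  111110001101011100000→1 (1)
 12  111100011010111000001→1 (1)
 13  111000110101110000011→1 (0)
 14  110001101011100000110→1 (0)
 15  100011010111000001100→1 (1)
 16  000110101110000011001→0 (0)
 17  001101011100000110010→0 (1)
 18  011010111000001100101→0 (0)
 19  110101110000011001010→1 (0)
 20  101011100000110010100→1 (1)
 21  010111000001100101001→0 (0)
 22  101110000011001010010→1 (0)
 23  011100000110010100100→0 (0)
 24  111000001100101001000→1 (1)
 25  110000011001010010001→1 (1)
 26  100000110010100100011→1 (0)
 27  000001100101001000110→0 (1)
 28  000011001010010001101→0 (0)
 29  000110010100100011010→0 (1)
 30  001100101001000110101→0 (0)
 31  011001010010001101010→0 (1)
 32  110010100100011010101→1 (1)
 33  100101001000110101011→1 (0)
 34  001010010001101010110→0 (1)
 35  010100100011010101101→0 (0)
 36  101001000110101011010→1 (0)
 37  010010001101010110100→0 (0)
 38  100100011010101101000→1 (1)
 39  001000110101011010001→0 (0)
 40  010001101010110100010→0 (1)
 41  100011010101101000101→1 (1)
 42  000110101011010001011→0 (1)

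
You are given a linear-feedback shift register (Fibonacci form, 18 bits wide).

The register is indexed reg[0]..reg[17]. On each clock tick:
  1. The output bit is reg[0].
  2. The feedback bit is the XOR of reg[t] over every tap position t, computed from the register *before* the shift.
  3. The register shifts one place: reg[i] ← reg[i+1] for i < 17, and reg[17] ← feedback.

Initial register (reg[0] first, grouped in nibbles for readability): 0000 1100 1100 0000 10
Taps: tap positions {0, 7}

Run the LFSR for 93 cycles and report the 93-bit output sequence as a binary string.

tick  register→output (feedback)
  0  000011001100000010→0 (0)
  1  000110011000000100→0 (1)
  2  001100110000001001→0 (1)
  3  011001100000010011→0 (0)
  4  110011000000100110→1 (1)
  5  100110000001001101→1 (1)
  6  001100000010011011→0 (0)
  7  011000000100110110→0 (0)
  8  110000001001101100→1 (1)
  9  100000010011011001→1 (0)
 10  000000100110110010→0 (0)
 11  000001001101100100→0 (0)
 12  000010011011001000→0 (1)
 13  000100110110010001→0 (1)
 14  001001101100100011→0 (0)
 15  010011011001000110→0 (1)
 16  100110110010001101→1 (0)
 17  001101100100011010→0 (0)
 18  011011001000110100→0 (0)
 19  110110010001101000→1 (0)
 20  101100100011010000→1 (1)
 21  011001000110100001→0 (0)
 22  110010001101000010→1 (1)
 23  100100011010000101→1 (0)
 24  001000110100001010→0 (1)
 25  010001101000010101→0 (0)
 26  100011010000101010→1 (0)
 27  000110100001010100→0 (0)
 28  001101000010101000→0 (0)
 29  011010000101010000→0 (0)
 30  110100001010100000→1 (1)
 31  101000010101000001→1 (0)
 32  010000101010000010→0 (0)
 33  100001010100000100→1 (0)
 34  000010101000001000→0 (0)
 35  000101010000010000→0 (1)
 36  001010100000100001→0 (0)
 37  010101000001000010→0 (0)
 38  101010000010000100→1 (1)
 39  010100000100001001→0 (0)
 40  101000001000010010→1 (1)
 41  010000010000100101→0 (1)
 42  100000100001001011→1 (1)
 43  000001000010010111→0 (0)
 44  000010000100101110→0 (0)
 45  000100001001011100→0 (0)
 46  001000010010111000→0 (1)
 47  010000100101110001→0 (0)
 48  100001001011100010→1 (1)
 49  000010010111000101→0 (1)
 50  000100101110001011→0 (0)
 51  001001011100010110→0 (1)
 52  010010111000101101→0 (1)
 53  100101110001011011→1 (0)
 54  001011100010110110→0 (0)
 55  010111000101101100→0 (0)
 56  101110001011011000→1 (1)
 57  011100010110110001→0 (1)
 58  111000101101100011→1 (1)
 59  110001011011000111→1 (0)
 60  100010110110001110→1 (0)
 61  000101101100011100→0 (0)
 62  001011011000111000→0 (1)
 63  010110110001110001→0 (1)
 64  101101100011100011→1 (1)
 65  011011000111000111→0 (0)
 66  110110001110001110→1 (1)
 67  101100011100011101→1 (0)
 68  011000111000111010→0 (1)
 69  110001110001110101→1 (0)
 70  100011100011101010→1 (1)
 71  000111000111010101→0 (0)
 72  001110001110101010→0 (0)
 73  011100011101010100→0 (1)
 74  111000111010101001→1 (0)
 75  110001110101010010→1 (0)
 76  100011101010100100→1 (1)
 77  000111010101001001→0 (1)
 78  001110101010010011→0 (0)
 79  011101010100100110→0 (1)
 80  111010101001001101→1 (1)
 81  110101010010011011→1 (0)
 82  101010100100110110→1 (1)
 83  010101001001101101→0 (0)
 84  101010010011011010→1 (0)
 85  010100100110110100→0 (0)
 86  101001001101101000→1 (1)
 87  010010011011010001→0 (1)
 88  100100110110100011→1 (0)
 89  001001101101000110→0 (0)
 90  010011011010001100→0 (1)
 91  100110110100011001→1 (0)
 92  001101101000110010→0 (0)

000011001100000010011011001000110100001010100000100001001011100010110110001110001110101010010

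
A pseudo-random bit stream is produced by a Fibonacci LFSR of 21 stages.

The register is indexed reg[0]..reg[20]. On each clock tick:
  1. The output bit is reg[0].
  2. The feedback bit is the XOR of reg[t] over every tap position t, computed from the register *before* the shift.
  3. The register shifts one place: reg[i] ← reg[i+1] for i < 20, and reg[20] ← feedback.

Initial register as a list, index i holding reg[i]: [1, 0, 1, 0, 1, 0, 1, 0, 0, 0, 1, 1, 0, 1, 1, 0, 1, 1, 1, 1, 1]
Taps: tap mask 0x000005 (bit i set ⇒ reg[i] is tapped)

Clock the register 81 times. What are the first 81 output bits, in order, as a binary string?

101010100011011011111000000101110110100011000010010101100101111001011000011110010

tick  register→output (feedback)
  0  101010100011011011111→1 (0)
  1  010101000110110111110→0 (0)
  2  101010001101101111100→1 (0)
  3  010100011011011111000→0 (0)
  4  101000110110111110000→1 (0)
  5  010001101101111100000→0 (0)
  6  100011011011111000000→1 (1)
  7  000110110111110000001→0 (0)
  8  001101101111100000010→0 (1)
  9  011011011111000000101→0 (1)
 10  110110111110000001011→1 (1)
 11  101101111100000010111→1 (0)
 12  011011111000000101110→0 (1)
 13  110111110000001011101→1 (1)
 14  101111100000010111011→1 (0)
 15  011111000000101110110→0 (1)
 16  111110000001011101101→1 (0)
 17  111100000010111011010→1 (0)
 18  111000000101110110100→1 (0)
 19  110000001011101101000→1 (1)
 20  100000010111011010001→1 (1)
 21  000000101110110100011→0 (0)
 22  000001011101101000110→0 (0)
 23  000010111011010001100→0 (0)
 24  000101110110100011000→0 (0)
 25  001011101101000110000→0 (1)
 26  010111011010001100001→0 (0)
 27  101110110100011000010→1 (0)
 28  011101101000110000100→0 (1)
 29  111011010001100001001→1 (0)
 30  110110100011000010010→1 (1)
 31  101101000110000100101→1 (0)
 32  011010001100001001010→0 (1)
 33  110100011000010010101→1 (1)
 34  101000110000100101011→1 (0)
 35  010001100001001010110→0 (0)
 36  100011000010010101100→1 (1)
 37  000110000100101011001→0 (0)
 38  001100001001010110010→0 (1)
 39  011000010010101100101→0 (1)
 40  110000100101011001011→1 (1)
 41  100001001010110010111→1 (1)
 42  000010010101100101111→0 (0)
 43  000100101011001011110→0 (0)
 44  001001010110010111100→0 (1)
 45  010010101100101111001→0 (0)
 46  100101011001011110010→1 (1)
 47  001010110010111100101→0 (1)
 48  010101100101111001011→0 (0)
 49  101011001011110010110→1 (0)
 50  010110010111100101100→0 (0)
 51  101100101111001011000→1 (0)
 52  011001011110010110000→0 (1)
 53  110010111100101100001→1 (1)
 54  100101111001011000011→1 (1)
 55  001011110010110000111→0 (1)
 56  010111100101100001111→0 (0)
 57  101111001011000011110→1 (0)
 58  011110010110000111100→0 (1)
 59  111100101100001111001→1 (0)
 60  111001011000011110010→1 (0)
 61  110010110000111100100→1 (1)
 62  100101100001111001001→1 (1)
 63  001011000011110010011→0 (1)
 64  010110000111100100111→0 (0)
 65  101100001111001001110→1 (0)
 66  011000011110010011100→0 (1)
 67  110000111100100111001→1 (1)
 68  100001111001001110011→1 (1)
 69  000011110010011100111→0 (0)
 70  000111100100111001110→0 (0)
 71  001111001001110011100→0 (1)
 72  011110010011100111001→0 (1)
 73  111100100111001110011→1 (0)
 74  111001001110011100110→1 (0)
 75  110010011100111001100→1 (1)
 76  100100111001110011001→1 (1)
 77  001001110011100110011→0 (1)
 78  010011100111001100111→0 (0)
 79  100111001110011001110→1 (1)
 80  001110011100110011101→0 (1)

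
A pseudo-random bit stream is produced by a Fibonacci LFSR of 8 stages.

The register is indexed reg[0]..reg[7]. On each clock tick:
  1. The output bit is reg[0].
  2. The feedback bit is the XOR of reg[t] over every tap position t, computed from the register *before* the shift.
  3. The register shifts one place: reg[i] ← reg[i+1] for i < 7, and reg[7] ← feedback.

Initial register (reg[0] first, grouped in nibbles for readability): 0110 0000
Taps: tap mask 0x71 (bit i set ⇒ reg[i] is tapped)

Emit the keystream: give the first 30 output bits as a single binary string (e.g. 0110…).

tick  register→output (feedback)
  0  01100000→0 (0)
  1  11000000→1 (1)
  2  10000001→1 (1)
  3  00000011→0 (1)
  4  00000111→0 (0)
  5  00001110→0 (1)
  6  00011101→0 (0)
  7  00111010→0 (0)
  8  01110100→0 (1)
  9  11101001→1 (0)
 10  11010010→1 (0)
 11  10100100→1 (0)
 12  01001000→0 (1)
 13  10010001→1 (1)
 14  00100011→0 (1)
 15  01000111→0 (0)
 16  10001110→1 (0)
 17  00011100→0 (0)
 18  00111000→0 (1)
 19  01110001→0 (0)
 20  11100010→1 (0)
 21  11000100→1 (0)
 22  10001000→1 (0)
 23  00010000→0 (0)
 24  00100000→0 (0)
 25  01000000→0 (0)
 26  10000000→1 (1)
 27  00000001→0 (0)
 28  00000010→0 (1)
 29  00000101→0 (1)

011000000111010010001110001000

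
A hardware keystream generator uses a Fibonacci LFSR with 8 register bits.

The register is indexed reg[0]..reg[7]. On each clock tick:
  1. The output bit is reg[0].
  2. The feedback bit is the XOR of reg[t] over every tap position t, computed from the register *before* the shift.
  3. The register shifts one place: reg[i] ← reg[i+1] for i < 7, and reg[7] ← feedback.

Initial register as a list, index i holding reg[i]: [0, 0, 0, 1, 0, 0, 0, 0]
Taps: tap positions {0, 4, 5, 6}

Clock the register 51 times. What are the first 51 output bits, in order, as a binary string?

000100000001011000111101000011111111001000010100111

step | reg (before) | out | fb
   0 | 00010000 | 0 | 0
   1 | 00100000 | 0 | 0
   2 | 01000000 | 0 | 0
   3 | 10000000 | 1 | 1
   4 | 00000001 | 0 | 0
   5 | 00000010 | 0 | 1
   6 | 00000101 | 0 | 1
   7 | 00001011 | 0 | 0
   8 | 00010110 | 0 | 0
   9 | 00101100 | 0 | 0
  10 | 01011000 | 0 | 1
  11 | 10110001 | 1 | 1
  12 | 01100011 | 0 | 1
  13 | 11000111 | 1 | 1
  14 | 10001111 | 1 | 0
  15 | 00011110 | 0 | 1
  16 | 00111101 | 0 | 0
  17 | 01111010 | 0 | 0
  18 | 11110100 | 1 | 0
  19 | 11101000 | 1 | 0
  20 | 11010000 | 1 | 1
  21 | 10100001 | 1 | 1
  22 | 01000011 | 0 | 1
  23 | 10000111 | 1 | 1
  24 | 00001111 | 0 | 1
  25 | 00011111 | 0 | 1
  26 | 00111111 | 0 | 1
  27 | 01111111 | 0 | 1
  28 | 11111111 | 1 | 0
  29 | 11111110 | 1 | 0
  30 | 11111100 | 1 | 1
  31 | 11111001 | 1 | 0
  32 | 11110010 | 1 | 0
  33 | 11100100 | 1 | 0
  34 | 11001000 | 1 | 0
  35 | 10010000 | 1 | 1
  36 | 00100001 | 0 | 0
  37 | 01000010 | 0 | 1
  38 | 10000101 | 1 | 0
  39 | 00001010 | 0 | 0
  40 | 00010100 | 0 | 1
  41 | 00101001 | 0 | 1
  42 | 01010011 | 0 | 1
  43 | 10100111 | 1 | 1
  44 | 01001111 | 0 | 1
  45 | 10011111 | 1 | 0
  46 | 00111110 | 0 | 1
  47 | 01111101 | 0 | 0
  48 | 11111010 | 1 | 1
  49 | 11110101 | 1 | 0
  50 | 11101010 | 1 | 1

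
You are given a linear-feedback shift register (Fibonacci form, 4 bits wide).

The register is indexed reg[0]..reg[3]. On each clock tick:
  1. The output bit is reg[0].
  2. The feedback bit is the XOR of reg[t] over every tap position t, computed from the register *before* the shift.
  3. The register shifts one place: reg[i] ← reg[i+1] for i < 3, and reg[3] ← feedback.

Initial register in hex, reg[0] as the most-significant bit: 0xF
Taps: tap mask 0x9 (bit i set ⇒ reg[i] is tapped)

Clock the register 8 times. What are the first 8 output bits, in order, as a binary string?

11110101

tick  register→output (feedback)
  0  1111→1 (0)
  1  1110→1 (1)
  2  1101→1 (0)
  3  1010→1 (1)
  4  0101→0 (1)
  5  1011→1 (0)
  6  0110→0 (0)
  7  1100→1 (1)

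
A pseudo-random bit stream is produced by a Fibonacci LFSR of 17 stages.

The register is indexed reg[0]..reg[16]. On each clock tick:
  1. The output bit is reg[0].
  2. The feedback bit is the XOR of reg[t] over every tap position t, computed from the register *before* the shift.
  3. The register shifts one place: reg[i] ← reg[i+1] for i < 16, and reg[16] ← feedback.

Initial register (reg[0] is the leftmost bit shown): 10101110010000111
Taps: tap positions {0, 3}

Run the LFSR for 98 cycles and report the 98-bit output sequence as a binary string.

k : reg_k → out_k, fb_k
0: 10101110010000111 → 1, fb=1
1: 01011100100001111 → 0, fb=1
2: 10111001000011111 → 1, fb=0
3: 01110010000111110 → 0, fb=1
4: 11100100001111101 → 1, fb=1
5: 11001000011111011 → 1, fb=1
6: 10010000111110111 → 1, fb=0
7: 00100001111101110 → 0, fb=0
8: 01000011111011100 → 0, fb=0
9: 10000111110111000 → 1, fb=1
10: 00001111101110001 → 0, fb=0
11: 00011111011100010 → 0, fb=1
12: 00111110111000101 → 0, fb=1
13: 01111101110001011 → 0, fb=1
14: 11111011100010111 → 1, fb=0
15: 11110111000101110 → 1, fb=0
16: 11101110001011100 → 1, fb=1
17: 11011100010111001 → 1, fb=0
18: 10111000101110010 → 1, fb=0
19: 01110001011100100 → 0, fb=1
20: 11100010111001001 → 1, fb=1
21: 11000101110010011 → 1, fb=1
22: 10001011100100111 → 1, fb=1
23: 00010111001001111 → 0, fb=1
24: 00101110010011111 → 0, fb=0
25: 01011100100111110 → 0, fb=1
26: 10111001001111101 → 1, fb=0
27: 01110010011111010 → 0, fb=1
28: 11100100111110101 → 1, fb=1
29: 11001001111101011 → 1, fb=1
30: 10010011111010111 → 1, fb=0
31: 00100111110101110 → 0, fb=0
32: 01001111101011100 → 0, fb=0
33: 10011111010111000 → 1, fb=0
34: 00111110101110000 → 0, fb=1
35: 01111101011100001 → 0, fb=1
36: 11111010111000011 → 1, fb=0
37: 11110101110000110 → 1, fb=0
38: 11101011100001100 → 1, fb=1
39: 11010111000011001 → 1, fb=0
40: 10101110000110010 → 1, fb=1
41: 01011100001100101 → 0, fb=1
42: 10111000011001011 → 1, fb=0
43: 01110000110010110 → 0, fb=1
44: 11100001100101101 → 1, fb=1
45: 11000011001011011 → 1, fb=1
46: 10000110010110111 → 1, fb=1
47: 00001100101101111 → 0, fb=0
48: 00011001011011110 → 0, fb=1
49: 00110010110111101 → 0, fb=1
50: 01100101101111011 → 0, fb=0
51: 11001011011110110 → 1, fb=1
52: 10010110111101101 → 1, fb=0
53: 00101101111011010 → 0, fb=0
54: 01011011110110100 → 0, fb=1
55: 10110111101101001 → 1, fb=0
56: 01101111011010010 → 0, fb=0
57: 11011110110100100 → 1, fb=0
58: 10111101101001000 → 1, fb=0
59: 01111011010010000 → 0, fb=1
60: 11110110100100001 → 1, fb=0
61: 11101101001000010 → 1, fb=1
62: 11011010010000101 → 1, fb=0
63: 10110100100001010 → 1, fb=0
64: 01101001000010100 → 0, fb=0
65: 11010010000101000 → 1, fb=0
66: 10100100001010000 → 1, fb=1
67: 01001000010100001 → 0, fb=0
68: 10010000101000010 → 1, fb=0
69: 00100001010000100 → 0, fb=0
70: 01000010100001000 → 0, fb=0
71: 10000101000010000 → 1, fb=1
72: 00001010000100001 → 0, fb=0
73: 00010100001000010 → 0, fb=1
74: 00101000010000101 → 0, fb=0
75: 01010000100001010 → 0, fb=1
76: 10100001000010101 → 1, fb=1
77: 01000010000101011 → 0, fb=0
78: 10000100001010110 → 1, fb=1
79: 00001000010101101 → 0, fb=0
80: 00010000101011010 → 0, fb=1
81: 00100001010110101 → 0, fb=0
82: 01000010101101010 → 0, fb=0
83: 10000101011010100 → 1, fb=1
84: 00001010110101001 → 0, fb=0
85: 00010101101010010 → 0, fb=1
86: 00101011010100101 → 0, fb=0
87: 01010110101001010 → 0, fb=1
88: 10101101010010101 → 1, fb=1
89: 01011010100101011 → 0, fb=1
90: 10110101001010111 → 1, fb=0
91: 01101010010101110 → 0, fb=0
92: 11010100101011100 → 1, fb=0
93: 10101001010111000 → 1, fb=1
94: 01010010101110001 → 0, fb=1
95: 10100101011100011 → 1, fb=1
96: 01001010111000111 → 0, fb=0
97: 10010101110001110 → 1, fb=0

10101110010000111110111000101110010011111010111000011001011011110110100100001010000100001010110101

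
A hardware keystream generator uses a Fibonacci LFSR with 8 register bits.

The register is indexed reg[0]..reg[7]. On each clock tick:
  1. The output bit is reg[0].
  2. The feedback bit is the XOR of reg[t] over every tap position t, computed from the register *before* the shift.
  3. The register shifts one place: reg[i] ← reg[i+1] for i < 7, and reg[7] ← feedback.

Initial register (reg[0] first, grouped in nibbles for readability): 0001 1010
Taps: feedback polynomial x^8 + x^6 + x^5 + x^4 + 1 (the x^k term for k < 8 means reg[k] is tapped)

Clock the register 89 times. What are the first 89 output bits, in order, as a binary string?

step | reg (before) | out | fb
   0 | 00011010 | 0 | 0
   1 | 00110100 | 0 | 1
   2 | 01101001 | 0 | 1
   3 | 11010011 | 1 | 0
   4 | 10100110 | 1 | 1
   5 | 01001101 | 0 | 0
   6 | 10011010 | 1 | 1
   7 | 00110101 | 0 | 1
   8 | 01101011 | 0 | 0
   9 | 11010110 | 1 | 1
  10 | 10101101 | 1 | 1
  11 | 01011011 | 0 | 0
  12 | 10110110 | 1 | 1
  13 | 01101101 | 0 | 0
  14 | 11011010 | 1 | 1
  15 | 10110101 | 1 | 0
  16 | 01101010 | 0 | 0
  17 | 11010100 | 1 | 0
  18 | 10101000 | 1 | 0
  19 | 01010000 | 0 | 0
  20 | 10100000 | 1 | 1
  21 | 01000001 | 0 | 0
  22 | 10000010 | 1 | 0
  23 | 00000100 | 0 | 1
  24 | 00001001 | 0 | 1
  25 | 00010011 | 0 | 1
  26 | 00100111 | 0 | 0
  27 | 01001110 | 0 | 1
  28 | 10011101 | 1 | 1
  29 | 00111011 | 0 | 0
  30 | 01110110 | 0 | 0
  31 | 11101100 | 1 | 1
  32 | 11011001 | 1 | 0
  33 | 10110010 | 1 | 0
  34 | 01100100 | 0 | 1
  35 | 11001001 | 1 | 0
  36 | 10010010 | 1 | 0
  37 | 00100100 | 0 | 1
  38 | 01001001 | 0 | 1
  39 | 10010011 | 1 | 0
  40 | 00100110 | 0 | 0
  41 | 01001100 | 0 | 0
  42 | 10011000 | 1 | 0
  43 | 00110000 | 0 | 0
  44 | 01100000 | 0 | 0
  45 | 11000000 | 1 | 1
  46 | 10000001 | 1 | 1
  47 | 00000011 | 0 | 1
  48 | 00000111 | 0 | 0
  49 | 00001110 | 0 | 1
  50 | 00011101 | 0 | 0
  51 | 00111010 | 0 | 0
  52 | 01110100 | 0 | 1
  53 | 11101001 | 1 | 0
  54 | 11010010 | 1 | 0
  55 | 10100100 | 1 | 0
  56 | 01001000 | 0 | 1
  57 | 10010001 | 1 | 1
  58 | 00100011 | 0 | 1
  59 | 01000111 | 0 | 0
  60 | 10001110 | 1 | 0
  61 | 00011100 | 0 | 0
  62 | 00111000 | 0 | 1
  63 | 01110001 | 0 | 0
  64 | 11100010 | 1 | 0
  65 | 11000100 | 1 | 0
  66 | 10001000 | 1 | 0
  67 | 00010000 | 0 | 0
  68 | 00100000 | 0 | 0
  69 | 01000000 | 0 | 0
  70 | 10000000 | 1 | 1
  71 | 00000001 | 0 | 0
  72 | 00000010 | 0 | 1
  73 | 00000101 | 0 | 1
  74 | 00001011 | 0 | 0
  75 | 00010110 | 0 | 0
  76 | 00101100 | 0 | 0
  77 | 01011000 | 0 | 1
  78 | 10110001 | 1 | 1
  79 | 01100011 | 0 | 1
  80 | 11000111 | 1 | 1
  81 | 10001111 | 1 | 0
  82 | 00011110 | 0 | 1
  83 | 00111101 | 0 | 0
  84 | 01111010 | 0 | 0
  85 | 11110100 | 1 | 0
  86 | 11101000 | 1 | 0
  87 | 11010000 | 1 | 1
  88 | 10100001 | 1 | 1

00011010011010110110101000001001110110010010011000000111010010001110001000000010110001111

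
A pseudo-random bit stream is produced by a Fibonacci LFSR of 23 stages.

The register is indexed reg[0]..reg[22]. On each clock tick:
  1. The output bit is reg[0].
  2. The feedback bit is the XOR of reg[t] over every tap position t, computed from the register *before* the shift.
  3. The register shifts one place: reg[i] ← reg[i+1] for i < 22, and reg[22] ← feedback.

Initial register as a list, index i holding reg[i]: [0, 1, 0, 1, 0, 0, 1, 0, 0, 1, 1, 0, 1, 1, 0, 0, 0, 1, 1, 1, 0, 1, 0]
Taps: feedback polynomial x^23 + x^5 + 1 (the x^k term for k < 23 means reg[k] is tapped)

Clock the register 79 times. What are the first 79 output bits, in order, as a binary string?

0101001001101100011101000011111111000101111001111000111011110010001011001010000

step | reg (before) | out | fb
   0 | 01010010011011000111010 | 0 | 0
   1 | 10100100110110001110100 | 1 | 0
   2 | 01001001101100011101000 | 0 | 0
   3 | 10010011011000111010000 | 1 | 1
   4 | 00100110110001110100001 | 0 | 1
   5 | 01001101100011101000011 | 0 | 1
   6 | 10011011000111010000111 | 1 | 1
   7 | 00110110001110100001111 | 0 | 1
   8 | 01101100011101000011111 | 0 | 1
   9 | 11011000111010000111111 | 1 | 1
  10 | 10110001110100001111111 | 1 | 1
  11 | 01100011101000011111111 | 0 | 0
  12 | 11000111010000111111110 | 1 | 0
  13 | 10001110100001111111100 | 1 | 0
  14 | 00011101000011111111000 | 0 | 1
  15 | 00111010000111111110001 | 0 | 0
  16 | 01110100001111111100010 | 0 | 1
  17 | 11101000011111111000101 | 1 | 1
  18 | 11010000111111110001011 | 1 | 1
  19 | 10100001111111100010111 | 1 | 1
  20 | 01000011111111000101111 | 0 | 0
  21 | 10000111111110001011110 | 1 | 0
  22 | 00001111111100010111100 | 0 | 1
  23 | 00011111111000101111001 | 0 | 1
  24 | 00111111110001011110011 | 0 | 1
  25 | 01111111100010111100111 | 0 | 1
  26 | 11111111000101111001111 | 1 | 0
  27 | 11111110001011110011110 | 1 | 0
  28 | 11111100010111100111100 | 1 | 0
  29 | 11111000101111001111000 | 1 | 1
  30 | 11110001011110011110001 | 1 | 1
  31 | 11100010111100111100011 | 1 | 1
  32 | 11000101111001111000111 | 1 | 0
  33 | 10001011110011110001110 | 1 | 1
  34 | 00010111100111100011101 | 0 | 1
  35 | 00101111001111000111011 | 0 | 1
  36 | 01011110011110001110111 | 0 | 1
  37 | 10111100111100011101111 | 1 | 0
  38 | 01111001111000111011110 | 0 | 0
  39 | 11110011110001110111100 | 1 | 1
  40 | 11100111100011101111001 | 1 | 0
  41 | 11001111000111011110010 | 1 | 0
  42 | 10011110001110111100100 | 1 | 0
  43 | 00111100011101111001000 | 0 | 1
  44 | 01111000111011110010001 | 0 | 0
  45 | 11110001110111100100010 | 1 | 1
  46 | 11100011101111001000101 | 1 | 1
  47 | 11000111011110010001011 | 1 | 0
  48 | 10001110111100100010110 | 1 | 0
  49 | 00011101111001000101100 | 0 | 1
  50 | 00111011110010001011001 | 0 | 0
  51 | 01110111100100010110010 | 0 | 1
  52 | 11101111001000101100101 | 1 | 0
  53 | 11011110010001011001010 | 1 | 0
  54 | 10111100100010110010100 | 1 | 0
  55 | 01111001000101100101000 | 0 | 0
  56 | 11110010001011001010000 | 1 | 1
  57 | 11100100010110010100001 | 1 | 0
  58 | 11001000101100101000010 | 1 | 1
  59 | 10010001011001010000101 | 1 | 1
  60 | 00100010110010100001011 | 0 | 0
  61 | 01000101100101000010110 | 0 | 1
  62 | 10001011001010000101101 | 1 | 1
  63 | 00010110010100001011011 | 0 | 1
  64 | 00101100101000010110111 | 0 | 1
  65 | 01011001010000101101111 | 0 | 0
  66 | 10110010100001011011110 | 1 | 1
  67 | 01100101000010110111101 | 0 | 1
  68 | 11001010000101101111011 | 1 | 1
  69 | 10010100001011011110111 | 1 | 0
  70 | 00101000010110111101110 | 0 | 0
  71 | 01010000101101111011100 | 0 | 0
  72 | 10100001011011110111000 | 1 | 1
  73 | 01000010110111101110001 | 0 | 0
  74 | 10000101101111011100010 | 1 | 0
  75 | 00001011011110111000100 | 0 | 0
  76 | 00010110111101110001000 | 0 | 1
  77 | 00101101111011100010001 | 0 | 1
  78 | 01011011110111000100011 | 0 | 0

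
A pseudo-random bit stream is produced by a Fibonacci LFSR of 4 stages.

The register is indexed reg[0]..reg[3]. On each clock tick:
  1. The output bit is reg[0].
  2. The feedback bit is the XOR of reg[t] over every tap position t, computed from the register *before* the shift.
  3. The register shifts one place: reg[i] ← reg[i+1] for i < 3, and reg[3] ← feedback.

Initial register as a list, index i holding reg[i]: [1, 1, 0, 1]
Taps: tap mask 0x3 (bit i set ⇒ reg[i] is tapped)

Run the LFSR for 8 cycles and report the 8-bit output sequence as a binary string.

11010111

tick  register→output (feedback)
  0  1101→1 (0)
  1  1010→1 (1)
  2  0101→0 (1)
  3  1011→1 (1)
  4  0111→0 (1)
  5  1111→1 (0)
  6  1110→1 (0)
  7  1100→1 (0)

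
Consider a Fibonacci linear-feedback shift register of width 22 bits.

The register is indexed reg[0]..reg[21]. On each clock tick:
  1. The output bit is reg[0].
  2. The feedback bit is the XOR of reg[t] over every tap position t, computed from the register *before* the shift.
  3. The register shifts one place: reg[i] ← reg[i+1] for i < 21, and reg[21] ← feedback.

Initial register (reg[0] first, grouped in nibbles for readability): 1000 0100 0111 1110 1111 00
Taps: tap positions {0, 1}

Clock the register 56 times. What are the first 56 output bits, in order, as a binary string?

step | reg (before) | out | fb
   0 | 1000010001111110111100 | 1 | 1
   1 | 0000100011111101111001 | 0 | 0
   2 | 0001000111111011110010 | 0 | 0
   3 | 0010001111110111100100 | 0 | 0
   4 | 0100011111101111001000 | 0 | 1
   5 | 1000111111011110010001 | 1 | 1
   6 | 0001111110111100100011 | 0 | 0
   7 | 0011111101111001000110 | 0 | 0
   8 | 0111111011110010001100 | 0 | 1
   9 | 1111110111100100011001 | 1 | 0
  10 | 1111101111001000110010 | 1 | 0
  11 | 1111011110010001100100 | 1 | 0
  12 | 1110111100100011001000 | 1 | 0
  13 | 1101111001000110010000 | 1 | 0
  14 | 1011110010001100100000 | 1 | 1
  15 | 0111100100011001000001 | 0 | 1
  16 | 1111001000110010000011 | 1 | 0
  17 | 1110010001100100000110 | 1 | 0
  18 | 1100100011001000001100 | 1 | 0
  19 | 1001000110010000011000 | 1 | 1
  20 | 0010001100100000110001 | 0 | 0
  21 | 0100011001000001100010 | 0 | 1
  22 | 1000110010000011000101 | 1 | 1
  23 | 0001100100000110001011 | 0 | 0
  24 | 0011001000001100010110 | 0 | 0
  25 | 0110010000011000101100 | 0 | 1
  26 | 1100100000110001011001 | 1 | 0
  27 | 1001000001100010110010 | 1 | 1
  28 | 0010000011000101100101 | 0 | 0
  29 | 0100000110001011001010 | 0 | 1
  30 | 1000001100010110010101 | 1 | 1
  31 | 0000011000101100101011 | 0 | 0
  32 | 0000110001011001010110 | 0 | 0
  33 | 0001100010110010101100 | 0 | 0
  34 | 0011000101100101011000 | 0 | 0
  35 | 0110001011001010110000 | 0 | 1
  36 | 1100010110010101100001 | 1 | 0
  37 | 1000101100101011000010 | 1 | 1
  38 | 0001011001010110000101 | 0 | 0
  39 | 0010110010101100001010 | 0 | 0
  40 | 0101100101011000010100 | 0 | 1
  41 | 1011001010110000101001 | 1 | 1
  42 | 0110010101100001010011 | 0 | 1
  43 | 1100101011000010100111 | 1 | 0
  44 | 1001010110000101001110 | 1 | 1
  45 | 0010101100001010011101 | 0 | 0
  46 | 0101011000010100111010 | 0 | 1
  47 | 1010110000101001110101 | 1 | 1
  48 | 0101100001010011101011 | 0 | 1
  49 | 1011000010100111010111 | 1 | 1
  50 | 0110000101001110101111 | 0 | 1
  51 | 1100001010011101011111 | 1 | 0
  52 | 1000010100111010111110 | 1 | 1
  53 | 0000101001110101111101 | 0 | 0
  54 | 0001010011101011111010 | 0 | 0
  55 | 0010100111010111110100 | 0 | 0

10000100011111101111001000110010000011000101100101011000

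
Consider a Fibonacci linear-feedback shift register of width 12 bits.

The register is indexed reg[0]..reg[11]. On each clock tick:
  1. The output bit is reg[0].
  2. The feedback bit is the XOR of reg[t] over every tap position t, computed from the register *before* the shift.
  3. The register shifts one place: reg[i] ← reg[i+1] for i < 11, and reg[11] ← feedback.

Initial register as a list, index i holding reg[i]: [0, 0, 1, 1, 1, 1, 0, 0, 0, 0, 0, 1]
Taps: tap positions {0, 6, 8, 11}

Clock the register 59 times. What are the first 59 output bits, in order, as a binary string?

step | reg (before) | out | fb
   0 | 001111000001 | 0 | 1
   1 | 011110000011 | 0 | 1
   2 | 111100000111 | 1 | 0
   3 | 111000001110 | 1 | 0
   4 | 110000011100 | 1 | 0
   5 | 100000111000 | 1 | 1
   6 | 000001110001 | 0 | 0
   7 | 000011100010 | 0 | 1
   8 | 000111000101 | 0 | 1
   9 | 001110001011 | 0 | 0
  10 | 011100010110 | 0 | 0
  11 | 111000101100 | 1 | 1
  12 | 110001011001 | 1 | 1
  13 | 100010110011 | 1 | 1
  14 | 000101100111 | 0 | 0
  15 | 001011001110 | 0 | 1
  16 | 010110011101 | 0 | 0
  17 | 101100111010 | 1 | 1
  18 | 011001110101 | 0 | 0
  19 | 110011101010 | 1 | 1
  20 | 100111010101 | 1 | 0
  21 | 001110101010 | 0 | 0
  22 | 011101010100 | 0 | 0
  23 | 111010101000 | 1 | 1
  24 | 110101010001 | 1 | 0
  25 | 101010100010 | 1 | 0
  26 | 010101000100 | 0 | 0
  27 | 101010001000 | 1 | 0
  28 | 010100010000 | 0 | 0
  29 | 101000100000 | 1 | 0
  30 | 010001000000 | 0 | 0
  31 | 100010000000 | 1 | 1
  32 | 000100000001 | 0 | 1
  33 | 001000000011 | 0 | 1
  34 | 010000000111 | 0 | 1
  35 | 100000001111 | 1 | 1
  36 | 000000011111 | 0 | 0
  37 | 000000111110 | 0 | 0
  38 | 000001111100 | 0 | 0
  39 | 000011111000 | 0 | 0
  40 | 000111110000 | 0 | 1
  41 | 001111100001 | 0 | 0
  42 | 011111000010 | 0 | 0
  43 | 111110000100 | 1 | 1
  44 | 111100001001 | 1 | 1
  45 | 111000010011 | 1 | 0
  46 | 110000100110 | 1 | 0
  47 | 100001001100 | 1 | 0
  48 | 000010011000 | 0 | 1
  49 | 000100110001 | 0 | 0
  50 | 001001100010 | 0 | 1
  51 | 010011000101 | 0 | 1
  52 | 100110001011 | 1 | 1
  53 | 001100010111 | 0 | 1
  54 | 011000101111 | 0 | 1
  55 | 110001011111 | 1 | 1
  56 | 100010111111 | 1 | 0
  57 | 000101111110 | 0 | 0
  58 | 001011111100 | 0 | 0

00111100000111000101100111010101000100000001111100001001100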